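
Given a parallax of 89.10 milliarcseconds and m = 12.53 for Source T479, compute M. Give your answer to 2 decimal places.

M = 12.28

d = 1/p = 1/0.08910″ = 11.223 pc.
m − M = 5 log₁₀(11.223) − 5 = 5.2505 − 5 = 0.2505.
M = m − (m − M) = 12.53 − 0.2505 = 12.28.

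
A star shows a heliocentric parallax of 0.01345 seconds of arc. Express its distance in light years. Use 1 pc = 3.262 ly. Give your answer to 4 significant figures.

d = 1/p = 1/0.01345 = 74.349 pc.
In light-years: 74.349 × 3.262 = 242.53 ly.

242.5 light years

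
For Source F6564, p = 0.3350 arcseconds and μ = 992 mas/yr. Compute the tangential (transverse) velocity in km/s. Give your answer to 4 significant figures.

d = 1/p = 1/0.3350″ = 2.9851 pc.
μ = 992 mas/yr = 0.992 ″/yr.
v_t = 4.74 × μ × d = 4.74 × 0.992 × 2.9851 = 14.036 km/s.

14.04 km/s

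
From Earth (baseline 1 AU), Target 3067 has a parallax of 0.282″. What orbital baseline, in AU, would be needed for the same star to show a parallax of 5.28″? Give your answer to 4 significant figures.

18.72 AU

Parallax scales linearly with baseline: p ∝ B, so B = p_target / p_Earth × 1 AU.
B = 5.28 / 0.282 = 18.723 AU.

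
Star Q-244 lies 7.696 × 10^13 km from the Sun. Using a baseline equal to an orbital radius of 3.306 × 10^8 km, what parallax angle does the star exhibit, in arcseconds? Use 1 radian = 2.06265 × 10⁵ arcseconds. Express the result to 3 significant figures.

θ ≈ B/d = (3.306 × 10^8) / (7.696 × 10^13) = 4.2957 × 10^-6 rad.
In arcseconds: 4.2957 × 10^-6 × 206265 = 0.88605″.

0.886 arcsec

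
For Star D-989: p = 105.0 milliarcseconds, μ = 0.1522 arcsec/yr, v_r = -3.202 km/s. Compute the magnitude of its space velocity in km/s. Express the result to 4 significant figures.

d = 1/p = 1/0.1050″ = 9.5238 pc.
v_t = 4.740 μ d = 4.740 × 0.1522 × 9.5238 = 6.8707 km/s.
v = √(v_r² + v_t²) = √((-3.202)² + 6.8707²) = √57.4593 = 7.5802 km/s.

7.580 km/s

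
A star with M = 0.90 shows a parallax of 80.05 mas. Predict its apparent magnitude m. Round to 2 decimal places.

d = 1/p = 1/0.08005″ = 12.492 pc.
m − M = 5 log₁₀ d − 5 = 5 log₁₀(12.492) − 5 = 5.4832 − 5 = 0.4832.
m = M + (m − M) = 0.90 + 0.4832 = 1.38.

m = 1.38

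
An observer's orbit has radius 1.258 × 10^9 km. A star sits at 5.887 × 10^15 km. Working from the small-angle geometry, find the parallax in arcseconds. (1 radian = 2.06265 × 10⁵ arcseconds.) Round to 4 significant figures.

θ ≈ B/d = (1.258 × 10^9) / (5.887 × 10^15) = 2.1369 × 10^-7 rad.
In arcseconds: 2.1369 × 10^-7 × 206265 = 0.044077″.

0.04408 arcsec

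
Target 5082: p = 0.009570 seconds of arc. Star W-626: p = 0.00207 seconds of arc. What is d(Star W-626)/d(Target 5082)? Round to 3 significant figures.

Since d = 1/p, d_B/d_A = p_A/p_B.
= 0.009570 / 0.00207 = 4.6232.

4.62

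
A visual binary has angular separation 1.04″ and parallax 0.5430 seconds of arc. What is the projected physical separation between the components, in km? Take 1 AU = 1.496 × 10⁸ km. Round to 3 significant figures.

d = 1/p = 1/0.5430″ = 1.8416 pc.
At distance d (pc), an angle of θ arcsec spans θ·d AU: s = 1.04 × 1.8416 = 1.9153 AU.
= 1.9153 × 1.496 × 10⁸ km = 2.8653 × 10^8 km.

2.87 × 10^8 km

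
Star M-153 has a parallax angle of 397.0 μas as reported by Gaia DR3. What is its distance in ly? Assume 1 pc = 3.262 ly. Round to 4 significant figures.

8217 ly

p = 397.0 μas = 0.0003970 arcsec.
d = 1/p = 1/0.0003970 = 2518.9 pc.
In light-years: 2518.9 × 3.262 = 8216.7 ly.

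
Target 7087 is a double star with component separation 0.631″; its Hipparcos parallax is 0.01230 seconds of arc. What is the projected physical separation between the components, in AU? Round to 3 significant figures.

d = 1/p = 1/0.01230″ = 81.301 pc.
At distance d (pc), an angle of θ arcsec spans θ·d AU: s = 0.631 × 81.301 = 51.301 AU.

51.3 AU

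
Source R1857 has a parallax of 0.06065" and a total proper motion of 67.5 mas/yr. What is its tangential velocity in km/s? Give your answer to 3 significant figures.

d = 1/p = 1/0.06065″ = 16.488 pc.
μ = 67.5 mas/yr = 0.0675 ″/yr.
v_t = 4.74 × μ × d = 4.74 × 0.0675 × 16.488 = 5.2753 km/s.

5.28 km/s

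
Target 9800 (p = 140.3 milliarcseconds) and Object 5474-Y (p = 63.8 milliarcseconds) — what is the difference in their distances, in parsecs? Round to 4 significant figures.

8.546 pc

d_A = 1/0.1403″ = 7.1276 pc; d_B = 1/0.06380″ = 15.674 pc.
|d_B − d_A| = |15.674 − 7.1276| = 8.5464 pc.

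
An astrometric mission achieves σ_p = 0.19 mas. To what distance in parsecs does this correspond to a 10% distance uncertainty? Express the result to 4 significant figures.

526.3 pc

σ_d/d = σ_p/p, so the condition is σ_p/p ≤ 0.10, i.e. p ≥ σ_p/0.10.
p_min = 0.19/0.10 = 1.9 mas = 0.0019 arcsec.
d_max = 1/p_min = 1/0.0019 = 526.32 pc.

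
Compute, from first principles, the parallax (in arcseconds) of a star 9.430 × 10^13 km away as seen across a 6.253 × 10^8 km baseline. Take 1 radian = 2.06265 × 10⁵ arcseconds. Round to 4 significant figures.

1.368 arcsec

θ ≈ B/d = (6.253 × 10^8) / (9.430 × 10^13) = 6.6310 × 10^-6 rad.
In arcseconds: 6.6310 × 10^-6 × 206265 = 1.3677″.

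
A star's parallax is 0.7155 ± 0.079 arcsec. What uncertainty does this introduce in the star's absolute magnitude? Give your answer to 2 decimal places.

σ_M = 0.24 mag

M = m − 5 log₁₀ d + 5 = m + 5 log₁₀ p + 5, so ∂M/∂p = 5/(p ln 10).
σ_M = (5/ln 10) · (σ_p/p) = 2.1715 × 0.079/0.7155 = 2.1715 × 0.11041 = 0.23976.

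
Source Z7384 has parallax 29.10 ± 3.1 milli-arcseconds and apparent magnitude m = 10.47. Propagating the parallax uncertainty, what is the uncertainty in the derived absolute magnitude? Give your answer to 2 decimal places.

M = m − 5 log₁₀ d + 5 = m + 5 log₁₀ p + 5, so ∂M/∂p = 5/(p ln 10).
σ_M = (5/ln 10) · (σ_p/p) = 2.1715 × 3.1/29.10 = 2.1715 × 0.10653 = 0.23133.

σ_M = 0.23 mag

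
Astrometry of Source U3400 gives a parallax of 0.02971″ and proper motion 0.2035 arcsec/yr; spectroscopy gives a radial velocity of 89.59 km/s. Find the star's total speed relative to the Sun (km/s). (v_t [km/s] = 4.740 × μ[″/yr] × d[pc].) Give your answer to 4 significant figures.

d = 1/p = 1/0.02971″ = 33.659 pc.
v_t = 4.740 μ d = 4.740 × 0.2035 × 33.659 = 32.467 km/s.
v = √(v_r² + v_t²) = √(89.59² + 32.467²) = √9080.47 = 95.292 km/s.

95.29 km/s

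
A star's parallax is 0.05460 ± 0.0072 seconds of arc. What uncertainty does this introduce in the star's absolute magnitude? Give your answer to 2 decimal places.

σ_M = 0.29 mag

M = m − 5 log₁₀ d + 5 = m + 5 log₁₀ p + 5, so ∂M/∂p = 5/(p ln 10).
σ_M = (5/ln 10) · (σ_p/p) = 2.1715 × 0.0072/0.05460 = 2.1715 × 0.13187 = 0.28636.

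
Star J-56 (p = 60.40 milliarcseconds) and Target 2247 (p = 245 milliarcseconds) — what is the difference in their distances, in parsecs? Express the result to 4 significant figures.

d_A = 1/0.06040″ = 16.556 pc; d_B = 1/0.2450″ = 4.0816 pc.
|d_B − d_A| = |4.0816 − 16.556| = 12.474 pc.

12.47 pc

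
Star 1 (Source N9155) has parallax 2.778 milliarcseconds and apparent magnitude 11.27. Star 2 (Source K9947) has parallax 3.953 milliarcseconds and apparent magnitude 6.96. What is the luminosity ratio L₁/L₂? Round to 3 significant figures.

L₁/L₂ = 0.0382

d₁ = 1/p₁ = 1/0.002778″ = 359.97 pc; d₂ = 1/p₂ = 1/0.003953″ = 252.97 pc.
M₁ = m₁ − 5 log₁₀ d₁ + 5 = 11.27 − 12.7813 + 5 = 3.4887.
M₂ = 6.96 − 12.0153 + 5 = -0.0553.
L₁/L₂ = 10^(0.4(M₂ − M₁)) = 10^(0.4 × (-3.5440)) = 10^(-1.41760) = 0.03823.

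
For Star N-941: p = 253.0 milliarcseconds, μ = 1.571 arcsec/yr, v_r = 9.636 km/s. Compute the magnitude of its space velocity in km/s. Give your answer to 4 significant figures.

30.97 km/s

d = 1/p = 1/0.2530″ = 3.9526 pc.
v_t = 4.740 μ d = 4.740 × 1.571 × 3.9526 = 29.433 km/s.
v = √(v_r² + v_t²) = √(9.636² + 29.433²) = √959.154 = 30.97 km/s.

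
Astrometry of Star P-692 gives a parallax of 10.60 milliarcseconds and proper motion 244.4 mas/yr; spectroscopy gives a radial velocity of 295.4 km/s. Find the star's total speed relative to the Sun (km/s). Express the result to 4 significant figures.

315.0 km/s

d = 1/p = 1/0.01060″ = 94.34 pc.
μ = 244.4 mas/yr = 0.2444 ″/yr.
v_t = 4.740 μ d = 4.740 × 0.2444 × 94.34 = 109.29 km/s.
v = √(v_r² + v_t²) = √(295.4² + 109.29²) = √99205.5 = 314.97 km/s.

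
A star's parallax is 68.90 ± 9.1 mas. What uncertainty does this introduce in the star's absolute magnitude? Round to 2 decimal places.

M = m − 5 log₁₀ d + 5 = m + 5 log₁₀ p + 5, so ∂M/∂p = 5/(p ln 10).
σ_M = (5/ln 10) · (σ_p/p) = 2.1715 × 9.1/68.90 = 2.1715 × 0.13208 = 0.28681.

σ_M = 0.29 mag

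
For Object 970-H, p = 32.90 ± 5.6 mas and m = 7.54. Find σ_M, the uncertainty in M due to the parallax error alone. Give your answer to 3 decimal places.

σ_M = 0.370 mag

M = m − 5 log₁₀ d + 5 = m + 5 log₁₀ p + 5, so ∂M/∂p = 5/(p ln 10).
σ_M = (5/ln 10) · (σ_p/p) = 2.1715 × 5.6/32.90 = 2.1715 × 0.17021 = 0.36961.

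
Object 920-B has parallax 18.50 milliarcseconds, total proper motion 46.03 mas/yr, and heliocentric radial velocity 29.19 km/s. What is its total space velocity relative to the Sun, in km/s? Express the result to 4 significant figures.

d = 1/p = 1/0.01850″ = 54.054 pc.
μ = 46.03 mas/yr = 0.04603 ″/yr.
v_t = 4.740 μ d = 4.740 × 0.04603 × 54.054 = 11.794 km/s.
v = √(v_r² + v_t²) = √(29.19² + 11.794²) = √991.155 = 31.483 km/s.

31.48 km/s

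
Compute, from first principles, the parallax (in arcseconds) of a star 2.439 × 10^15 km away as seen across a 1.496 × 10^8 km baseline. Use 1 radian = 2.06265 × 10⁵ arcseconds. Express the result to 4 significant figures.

θ ≈ B/d = (1.496 × 10^8) / (2.439 × 10^15) = 6.1337 × 10^-8 rad.
In arcseconds: 6.1337 × 10^-8 × 206265 = 0.012652″.

0.01265 arcsec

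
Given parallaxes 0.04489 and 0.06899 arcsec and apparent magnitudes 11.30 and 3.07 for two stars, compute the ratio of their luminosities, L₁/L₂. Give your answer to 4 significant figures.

L₁/L₂ = 0.001206

d₁ = 1/p₁ = 1/0.04489″ = 22.277 pc; d₂ = 1/p₂ = 1/0.06899″ = 14.495 pc.
M₁ = m₁ − 5 log₁₀ d₁ + 5 = 11.30 − 6.7393 + 5 = 9.5607.
M₂ = 3.07 − 5.8061 + 5 = 2.2639.
L₁/L₂ = 10^(0.4(M₂ − M₁)) = 10^(0.4 × (-7.2968)) = 10^(-2.91872) = 0.0012058.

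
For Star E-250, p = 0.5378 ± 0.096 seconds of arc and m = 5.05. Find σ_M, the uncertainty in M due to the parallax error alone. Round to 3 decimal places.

σ_M = 0.388 mag

M = m − 5 log₁₀ d + 5 = m + 5 log₁₀ p + 5, so ∂M/∂p = 5/(p ln 10).
σ_M = (5/ln 10) · (σ_p/p) = 2.1715 × 0.096/0.5378 = 2.1715 × 0.17851 = 0.38763.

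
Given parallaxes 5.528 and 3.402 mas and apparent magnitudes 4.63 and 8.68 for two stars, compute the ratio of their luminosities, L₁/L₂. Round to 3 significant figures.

L₁/L₂ = 15.8

d₁ = 1/p₁ = 1/0.005528″ = 180.9 pc; d₂ = 1/p₂ = 1/0.003402″ = 293.94 pc.
M₁ = m₁ − 5 log₁₀ d₁ + 5 = 4.63 − 11.2872 + 5 = -1.6572.
M₂ = 8.68 − 12.3413 + 5 = 1.3387.
L₁/L₂ = 10^(0.4(M₂ − M₁)) = 10^(0.4 × 2.9959) = 10^1.19836 = 15.789.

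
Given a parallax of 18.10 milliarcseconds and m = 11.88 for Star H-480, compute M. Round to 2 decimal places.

M = 8.17

d = 1/p = 1/0.01810″ = 55.249 pc.
m − M = 5 log₁₀(55.249) − 5 = 8.7116 − 5 = 3.7116.
M = m − (m − M) = 11.88 − 3.7116 = 8.17.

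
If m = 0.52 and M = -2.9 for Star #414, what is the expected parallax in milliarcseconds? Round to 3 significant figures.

m − M = 0.52 − (-2.9) = 3.42.
d = 10^((m−M)/5 + 1) = 10^1.684 = 48.306 pc.
p = 1/d = 1/48.306 = 0.020701 arcsec = 20.701 mas.

20.7 mas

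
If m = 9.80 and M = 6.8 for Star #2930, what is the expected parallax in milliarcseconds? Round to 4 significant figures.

m − M = 9.80 − 6.8 = 3.00.
d = 10^((m−M)/5 + 1) = 10^1.600 = 39.811 pc.
p = 1/d = 1/39.811 = 0.025119 arcsec = 25.119 mas.

25.12 mas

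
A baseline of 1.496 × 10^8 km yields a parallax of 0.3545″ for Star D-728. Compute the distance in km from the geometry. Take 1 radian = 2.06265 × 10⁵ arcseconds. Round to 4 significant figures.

8.704 × 10^13 km

θ = 0.3545″ = 0.3545/206265 = 1.7187 × 10^-6 rad.
d = B/θ = (1.496 × 10^8) / (1.7187 × 10^-6) = 8.7043 × 10^13 km.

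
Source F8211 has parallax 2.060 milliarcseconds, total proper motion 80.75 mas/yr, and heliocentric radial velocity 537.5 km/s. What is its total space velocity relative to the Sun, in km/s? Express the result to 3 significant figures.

d = 1/p = 1/0.002060″ = 485.44 pc.
μ = 80.75 mas/yr = 0.08075 ″/yr.
v_t = 4.740 μ d = 4.740 × 0.08075 × 485.44 = 185.8 km/s.
v = √(v_r² + v_t²) = √(537.5² + 185.8²) = √323428 = 568.71 km/s.

569 km/s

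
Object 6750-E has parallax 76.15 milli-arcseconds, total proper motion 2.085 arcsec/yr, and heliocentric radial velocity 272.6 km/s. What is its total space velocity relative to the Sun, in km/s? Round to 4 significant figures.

d = 1/p = 1/0.07615″ = 13.132 pc.
v_t = 4.740 μ d = 4.740 × 2.085 × 13.132 = 129.78 km/s.
v = √(v_r² + v_t²) = √(272.6² + 129.78²) = √91153.6 = 301.92 km/s.

301.9 km/s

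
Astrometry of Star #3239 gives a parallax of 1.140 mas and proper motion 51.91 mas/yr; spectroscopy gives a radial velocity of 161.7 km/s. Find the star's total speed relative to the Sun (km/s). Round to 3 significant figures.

d = 1/p = 1/0.001140″ = 877.19 pc.
μ = 51.91 mas/yr = 0.05191 ″/yr.
v_t = 4.740 μ d = 4.740 × 0.05191 × 877.19 = 215.84 km/s.
v = √(v_r² + v_t²) = √(161.7² + 215.84²) = √72733.8 = 269.69 km/s.

270 km/s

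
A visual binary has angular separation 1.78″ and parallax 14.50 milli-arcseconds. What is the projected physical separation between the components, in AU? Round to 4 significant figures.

122.8 AU

d = 1/p = 1/0.01450″ = 68.966 pc.
At distance d (pc), an angle of θ arcsec spans θ·d AU: s = 1.78 × 68.966 = 122.76 AU.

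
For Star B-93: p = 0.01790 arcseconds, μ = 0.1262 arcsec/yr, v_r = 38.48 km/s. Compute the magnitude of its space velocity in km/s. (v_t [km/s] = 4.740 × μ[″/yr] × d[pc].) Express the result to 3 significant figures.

51.0 km/s

d = 1/p = 1/0.01790″ = 55.866 pc.
v_t = 4.740 μ d = 4.740 × 0.1262 × 55.866 = 33.418 km/s.
v = √(v_r² + v_t²) = √(38.48² + 33.418²) = √2597.47 = 50.965 km/s.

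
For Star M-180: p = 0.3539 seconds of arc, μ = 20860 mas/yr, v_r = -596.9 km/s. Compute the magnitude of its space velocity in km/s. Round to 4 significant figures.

659.1 km/s

d = 1/p = 1/0.3539″ = 2.8257 pc.
μ = 20860 mas/yr = 20.86 ″/yr.
v_t = 4.740 μ d = 4.740 × 20.86 × 2.8257 = 279.4 km/s.
v = √(v_r² + v_t²) = √((-596.9)² + 279.4²) = √434354 = 659.06 km/s.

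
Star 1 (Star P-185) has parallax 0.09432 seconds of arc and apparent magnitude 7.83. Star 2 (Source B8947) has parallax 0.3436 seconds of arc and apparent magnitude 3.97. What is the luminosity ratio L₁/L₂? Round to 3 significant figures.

L₁/L₂ = 0.379

d₁ = 1/p₁ = 1/0.09432″ = 10.602 pc; d₂ = 1/p₂ = 1/0.3436″ = 2.9104 pc.
M₁ = m₁ − 5 log₁₀ d₁ + 5 = 7.83 − 5.1269 + 5 = 7.7031.
M₂ = 3.97 − 2.3198 + 5 = 6.6502.
L₁/L₂ = 10^(0.4(M₂ − M₁)) = 10^(0.4 × (-1.0529)) = 10^(-0.42116) = 0.37918.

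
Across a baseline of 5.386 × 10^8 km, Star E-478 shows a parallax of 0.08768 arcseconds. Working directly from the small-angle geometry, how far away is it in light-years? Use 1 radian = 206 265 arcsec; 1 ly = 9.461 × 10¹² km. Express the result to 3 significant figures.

θ = 0.08768″ = 0.08768/206265 = 4.2508 × 10^-7 rad.
d = B/θ = (5.386 × 10^8) / (4.2508 × 10^-7) = 1.2671 × 10^15 km = (1.2671 × 10^15) / (9.461 × 10^12) ly = 133.93 ly.

134 ly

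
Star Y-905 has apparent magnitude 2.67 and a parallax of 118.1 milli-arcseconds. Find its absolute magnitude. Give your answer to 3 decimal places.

M = 3.031

d = 1/p = 1/0.1181″ = 8.4674 pc.
m − M = 5 log₁₀(8.4674) − 5 = 4.6388 − 5 = -0.3612.
M = m − (m − M) = 2.67 − (-0.3612) = 3.031.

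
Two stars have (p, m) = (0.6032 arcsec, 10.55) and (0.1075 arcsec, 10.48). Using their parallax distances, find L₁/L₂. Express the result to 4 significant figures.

L₁/L₂ = 0.02978

d₁ = 1/p₁ = 1/0.6032″ = 1.6578 pc; d₂ = 1/p₂ = 1/0.1075″ = 9.3023 pc.
M₁ = m₁ − 5 log₁₀ d₁ + 5 = 10.55 − 1.0977 + 5 = 14.4523.
M₂ = 10.48 − 4.8430 + 5 = 10.6370.
L₁/L₂ = 10^(0.4(M₂ − M₁)) = 10^(0.4 × (-3.8153)) = 10^(-1.52612) = 0.029777.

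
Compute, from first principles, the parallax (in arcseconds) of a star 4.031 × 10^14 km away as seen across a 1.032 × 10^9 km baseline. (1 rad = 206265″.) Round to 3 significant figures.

0.528 arcsec

θ ≈ B/d = (1.032 × 10^9) / (4.031 × 10^14) = 2.5602 × 10^-6 rad.
In arcseconds: 2.5602 × 10^-6 × 206265 = 0.52808″.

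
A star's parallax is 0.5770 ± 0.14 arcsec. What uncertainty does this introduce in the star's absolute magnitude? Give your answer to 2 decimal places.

σ_M = 0.53 mag

M = m − 5 log₁₀ d + 5 = m + 5 log₁₀ p + 5, so ∂M/∂p = 5/(p ln 10).
σ_M = (5/ln 10) · (σ_p/p) = 2.1715 × 0.14/0.5770 = 2.1715 × 0.24263 = 0.52687.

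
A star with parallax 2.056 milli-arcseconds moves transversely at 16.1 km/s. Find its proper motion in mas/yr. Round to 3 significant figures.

6.98 mas/yr

d = 1/p = 1/0.002056″ = 486.38 pc.
μ = v_t / (4.74 d) = 16.1 / (4.74 × 486.38) = 16.1 / 2305.4 = 0.0069836 ″/yr = 6.9836 mas/yr.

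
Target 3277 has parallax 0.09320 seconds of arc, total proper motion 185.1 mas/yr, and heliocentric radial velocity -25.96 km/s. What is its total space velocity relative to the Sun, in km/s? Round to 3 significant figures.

27.6 km/s

d = 1/p = 1/0.09320″ = 10.73 pc.
μ = 185.1 mas/yr = 0.1851 ″/yr.
v_t = 4.740 μ d = 4.740 × 0.1851 × 10.73 = 9.4142 km/s.
v = √(v_r² + v_t²) = √((-25.96)² + 9.4142²) = √762.549 = 27.614 km/s.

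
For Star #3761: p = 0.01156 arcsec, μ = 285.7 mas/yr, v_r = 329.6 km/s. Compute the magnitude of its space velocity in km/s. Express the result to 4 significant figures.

d = 1/p = 1/0.01156″ = 86.505 pc.
μ = 285.7 mas/yr = 0.2857 ″/yr.
v_t = 4.740 μ d = 4.740 × 0.2857 × 86.505 = 117.15 km/s.
v = √(v_r² + v_t²) = √(329.6² + 117.15²) = √122360 = 349.8 km/s.

349.8 km/s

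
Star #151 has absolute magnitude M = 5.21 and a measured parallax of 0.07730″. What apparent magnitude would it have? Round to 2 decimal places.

d = 1/p = 1/0.07730″ = 12.937 pc.
m − M = 5 log₁₀ d − 5 = 5 log₁₀(12.937) − 5 = 5.5592 − 5 = 0.5592.
m = M + (m − M) = 5.21 + 0.5592 = 5.77.

m = 5.77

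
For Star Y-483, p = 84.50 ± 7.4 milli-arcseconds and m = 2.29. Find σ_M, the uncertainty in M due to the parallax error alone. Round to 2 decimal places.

M = m − 5 log₁₀ d + 5 = m + 5 log₁₀ p + 5, so ∂M/∂p = 5/(p ln 10).
σ_M = (5/ln 10) · (σ_p/p) = 2.1715 × 7.4/84.50 = 2.1715 × 0.087574 = 0.19017.

σ_M = 0.19 mag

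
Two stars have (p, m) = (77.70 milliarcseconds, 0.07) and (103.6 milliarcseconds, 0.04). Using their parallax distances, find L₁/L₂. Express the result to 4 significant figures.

d₁ = 1/p₁ = 1/0.07770″ = 12.87 pc; d₂ = 1/p₂ = 1/0.1036″ = 9.6525 pc.
M₁ = m₁ − 5 log₁₀ d₁ + 5 = 0.07 − 5.5479 + 5 = -0.4779.
M₂ = 0.04 − 4.9232 + 5 = 0.1168.
L₁/L₂ = 10^(0.4(M₂ − M₁)) = 10^(0.4 × 0.5947) = 10^0.23788 = 1.7293.

L₁/L₂ = 1.729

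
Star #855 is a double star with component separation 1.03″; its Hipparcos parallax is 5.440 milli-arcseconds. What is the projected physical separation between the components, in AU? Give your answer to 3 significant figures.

d = 1/p = 1/0.005440″ = 183.82 pc.
At distance d (pc), an angle of θ arcsec spans θ·d AU: s = 1.03 × 183.82 = 189.33 AU.

189 AU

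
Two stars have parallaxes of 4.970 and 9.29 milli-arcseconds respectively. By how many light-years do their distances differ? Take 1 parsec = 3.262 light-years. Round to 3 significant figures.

d_A = 1/0.004970″ = 201.21 pc; d_B = 1/0.009290″ = 107.64 pc.
|d_B − d_A| = |107.64 − 201.21| = 93.57 pc = 93.57 × 3.262 ly = 305.23 ly.

305 ly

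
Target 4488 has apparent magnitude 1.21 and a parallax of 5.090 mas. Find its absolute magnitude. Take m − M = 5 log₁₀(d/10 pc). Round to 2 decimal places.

d = 1/p = 1/0.005090″ = 196.46 pc.
m − M = 5 log₁₀(196.46) − 5 = 11.4664 − 5 = 6.4664.
M = m − (m − M) = 1.21 − 6.4664 = -5.26.

M = -5.26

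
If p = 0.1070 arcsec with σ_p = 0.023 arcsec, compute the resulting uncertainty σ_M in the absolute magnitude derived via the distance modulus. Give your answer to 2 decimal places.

M = m − 5 log₁₀ d + 5 = m + 5 log₁₀ p + 5, so ∂M/∂p = 5/(p ln 10).
σ_M = (5/ln 10) · (σ_p/p) = 2.1715 × 0.023/0.1070 = 2.1715 × 0.21495 = 0.46676.

σ_M = 0.47 mag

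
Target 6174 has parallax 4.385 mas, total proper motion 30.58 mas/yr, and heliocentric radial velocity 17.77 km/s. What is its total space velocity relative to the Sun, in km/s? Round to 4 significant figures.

d = 1/p = 1/0.004385″ = 228.05 pc.
μ = 30.58 mas/yr = 0.03058 ″/yr.
v_t = 4.740 μ d = 4.740 × 0.03058 × 228.05 = 33.056 km/s.
v = √(v_r² + v_t²) = √(17.77² + 33.056²) = √1408.47 = 37.53 km/s.

37.53 km/s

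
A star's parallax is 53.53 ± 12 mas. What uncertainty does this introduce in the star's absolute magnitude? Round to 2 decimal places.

σ_M = 0.49 mag

M = m − 5 log₁₀ d + 5 = m + 5 log₁₀ p + 5, so ∂M/∂p = 5/(p ln 10).
σ_M = (5/ln 10) · (σ_p/p) = 2.1715 × 12/53.53 = 2.1715 × 0.22417 = 0.48679.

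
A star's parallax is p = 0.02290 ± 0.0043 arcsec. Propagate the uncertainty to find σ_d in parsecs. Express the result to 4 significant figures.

d = 1/p, so σ_d = σ_p / p².
σ_d = 0.00430 / (0.02290)² = 0.00430 / 0.00052441 = 8.1997 pc.

8.200 pc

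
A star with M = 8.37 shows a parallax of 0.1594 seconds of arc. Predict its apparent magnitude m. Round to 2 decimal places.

d = 1/p = 1/0.1594″ = 6.2735 pc.
m − M = 5 log₁₀ d − 5 = 5 log₁₀(6.2735) − 5 = 3.9875 − 5 = -1.0125.
m = M + (m − M) = 8.37 + (-1.0125) = 7.36.

m = 7.36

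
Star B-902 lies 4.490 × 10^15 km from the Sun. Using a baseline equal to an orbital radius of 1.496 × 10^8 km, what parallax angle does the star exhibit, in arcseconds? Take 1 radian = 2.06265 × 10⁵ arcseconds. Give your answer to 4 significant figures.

θ ≈ B/d = (1.496 × 10^8) / (4.490 × 10^15) = 3.3318 × 10^-8 rad.
In arcseconds: 3.3318 × 10^-8 × 206265 = 0.0068723″.

0.006872 arcsec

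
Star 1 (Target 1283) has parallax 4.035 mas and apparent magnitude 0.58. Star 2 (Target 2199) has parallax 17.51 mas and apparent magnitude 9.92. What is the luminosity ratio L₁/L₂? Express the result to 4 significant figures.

d₁ = 1/p₁ = 1/0.004035″ = 247.83 pc; d₂ = 1/p₂ = 1/0.01751″ = 57.11 pc.
M₁ = m₁ − 5 log₁₀ d₁ + 5 = 0.58 − 11.9708 + 5 = -6.3908.
M₂ = 9.92 − 8.7836 + 5 = 6.1364.
L₁/L₂ = 10^(0.4(M₂ − M₁)) = 10^(0.4 × 12.5272) = 10^5.01088 = 1.0254 × 10^5.

L₁/L₂ = 102500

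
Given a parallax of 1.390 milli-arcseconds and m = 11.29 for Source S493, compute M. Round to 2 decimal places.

d = 1/p = 1/0.001390″ = 719.42 pc.
m − M = 5 log₁₀(719.42) − 5 = 14.2849 − 5 = 9.2849.
M = m − (m − M) = 11.29 − 9.2849 = 2.01.

M = 2.01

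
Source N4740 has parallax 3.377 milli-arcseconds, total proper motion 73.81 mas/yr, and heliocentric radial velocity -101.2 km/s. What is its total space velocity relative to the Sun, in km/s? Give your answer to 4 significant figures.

d = 1/p = 1/0.003377″ = 296.12 pc.
μ = 73.81 mas/yr = 0.07381 ″/yr.
v_t = 4.740 μ d = 4.740 × 0.07381 × 296.12 = 103.6 km/s.
v = √(v_r² + v_t²) = √((-101.2)² + 103.6²) = √20974.4 = 144.83 km/s.

144.8 km/s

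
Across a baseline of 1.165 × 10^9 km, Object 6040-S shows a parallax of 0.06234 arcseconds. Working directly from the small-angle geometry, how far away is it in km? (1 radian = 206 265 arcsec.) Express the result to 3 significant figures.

3.85 × 10^15 km

θ = 0.06234″ = 0.06234/206265 = 3.0223 × 10^-7 rad.
d = B/θ = (1.165 × 10^9) / (3.0223 × 10^-7) = 3.8547 × 10^15 km.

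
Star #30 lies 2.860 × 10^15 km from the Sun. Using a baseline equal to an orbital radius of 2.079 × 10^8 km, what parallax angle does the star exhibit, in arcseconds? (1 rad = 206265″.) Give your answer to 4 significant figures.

0.01499 arcsec

θ ≈ B/d = (2.079 × 10^8) / (2.860 × 10^15) = 7.2692 × 10^-8 rad.
In arcseconds: 7.2692 × 10^-8 × 206265 = 0.014994″.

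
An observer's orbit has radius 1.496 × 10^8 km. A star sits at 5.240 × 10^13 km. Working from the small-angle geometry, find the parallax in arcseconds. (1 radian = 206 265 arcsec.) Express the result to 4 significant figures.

θ ≈ B/d = (1.496 × 10^8) / (5.240 × 10^13) = 2.8550 × 10^-6 rad.
In arcseconds: 2.8550 × 10^-6 × 206265 = 0.58889″.

0.5889 arcsec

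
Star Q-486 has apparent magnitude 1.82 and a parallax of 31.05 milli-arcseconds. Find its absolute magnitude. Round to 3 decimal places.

M = -0.720

d = 1/p = 1/0.03105″ = 32.206 pc.
m − M = 5 log₁₀(32.206) − 5 = 7.5397 − 5 = 2.5397.
M = m − (m − M) = 1.82 − 2.5397 = -0.720.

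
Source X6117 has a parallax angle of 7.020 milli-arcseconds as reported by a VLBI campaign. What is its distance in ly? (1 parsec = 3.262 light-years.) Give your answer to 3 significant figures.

465 ly

p = 7.020 milli-arcseconds = 0.007020 arcsec.
d = 1/p = 1/0.007020 = 142.45 pc.
In light-years: 142.45 × 3.262 = 464.67 ly.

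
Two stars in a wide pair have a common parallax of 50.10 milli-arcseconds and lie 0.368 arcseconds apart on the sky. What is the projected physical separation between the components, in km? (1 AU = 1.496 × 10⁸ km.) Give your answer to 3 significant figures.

d = 1/p = 1/0.05010″ = 19.96 pc.
At distance d (pc), an angle of θ arcsec spans θ·d AU: s = 0.368 × 19.96 = 7.3453 AU.
= 7.3453 × 1.496 × 10⁸ km = 1.0989 × 10^9 km.

1.10 × 10^9 km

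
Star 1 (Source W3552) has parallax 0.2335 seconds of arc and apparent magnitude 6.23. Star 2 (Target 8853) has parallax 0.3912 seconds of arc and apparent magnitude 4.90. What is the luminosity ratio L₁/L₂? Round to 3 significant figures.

d₁ = 1/p₁ = 1/0.2335″ = 4.2827 pc; d₂ = 1/p₂ = 1/0.3912″ = 2.5562 pc.
M₁ = m₁ − 5 log₁₀ d₁ + 5 = 6.23 − 3.1586 + 5 = 8.0714.
M₂ = 4.90 − 2.0380 + 5 = 7.8620.
L₁/L₂ = 10^(0.4(M₂ − M₁)) = 10^(0.4 × (-0.2094)) = 10^(-0.08376) = 0.82459.

L₁/L₂ = 0.825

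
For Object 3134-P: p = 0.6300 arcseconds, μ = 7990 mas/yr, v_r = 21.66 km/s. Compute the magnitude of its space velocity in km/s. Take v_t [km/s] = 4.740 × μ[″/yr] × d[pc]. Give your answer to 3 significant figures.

63.9 km/s

d = 1/p = 1/0.6300″ = 1.5873 pc.
μ = 7990 mas/yr = 7.990 ″/yr.
v_t = 4.740 μ d = 4.740 × 7.990 × 1.5873 = 60.115 km/s.
v = √(v_r² + v_t²) = √(21.66² + 60.115²) = √4082.97 = 63.898 km/s.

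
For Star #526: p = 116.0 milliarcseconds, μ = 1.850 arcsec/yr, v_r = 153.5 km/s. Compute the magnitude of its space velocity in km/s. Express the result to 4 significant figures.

171.1 km/s

d = 1/p = 1/0.1160″ = 8.6207 pc.
v_t = 4.740 μ d = 4.740 × 1.850 × 8.6207 = 75.595 km/s.
v = √(v_r² + v_t²) = √(153.5² + 75.595²) = √29276.9 = 171.1 km/s.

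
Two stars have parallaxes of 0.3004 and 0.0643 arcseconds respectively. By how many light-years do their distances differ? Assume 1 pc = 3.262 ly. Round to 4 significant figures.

39.87 ly

d_A = 1/0.3004″ = 3.3289 pc; d_B = 1/0.06430″ = 15.552 pc.
|d_B − d_A| = |15.552 − 3.3289| = 12.223 pc = 12.223 × 3.262 ly = 39.871 ly.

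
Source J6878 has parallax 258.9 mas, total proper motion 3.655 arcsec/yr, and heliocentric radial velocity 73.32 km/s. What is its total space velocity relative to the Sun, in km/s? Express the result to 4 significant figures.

99.27 km/s

d = 1/p = 1/0.2589″ = 3.8625 pc.
v_t = 4.740 μ d = 4.740 × 3.655 × 3.8625 = 66.917 km/s.
v = √(v_r² + v_t²) = √(73.32² + 66.917²) = √9853.71 = 99.266 km/s.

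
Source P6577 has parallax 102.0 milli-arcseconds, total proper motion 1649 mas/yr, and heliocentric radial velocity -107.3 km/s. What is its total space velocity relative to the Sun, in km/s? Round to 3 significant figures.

d = 1/p = 1/0.1020″ = 9.8039 pc.
μ = 1649 mas/yr = 1.649 ″/yr.
v_t = 4.740 μ d = 4.740 × 1.649 × 9.8039 = 76.63 km/s.
v = √(v_r² + v_t²) = √((-107.3)² + 76.63²) = √17385.4 = 131.85 km/s.

132 km/s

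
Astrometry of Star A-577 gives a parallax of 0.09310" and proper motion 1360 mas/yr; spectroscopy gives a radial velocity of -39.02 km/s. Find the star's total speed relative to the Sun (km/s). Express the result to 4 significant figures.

79.48 km/s

d = 1/p = 1/0.09310″ = 10.741 pc.
μ = 1360 mas/yr = 1.360 ″/yr.
v_t = 4.740 μ d = 4.740 × 1.360 × 10.741 = 69.241 km/s.
v = √(v_r² + v_t²) = √((-39.02)² + 69.241²) = √6316.88 = 79.479 km/s.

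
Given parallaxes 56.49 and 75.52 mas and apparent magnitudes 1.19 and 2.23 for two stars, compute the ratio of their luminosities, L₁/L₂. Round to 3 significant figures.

L₁/L₂ = 4.66

d₁ = 1/p₁ = 1/0.05649″ = 17.702 pc; d₂ = 1/p₂ = 1/0.07552″ = 13.242 pc.
M₁ = m₁ − 5 log₁₀ d₁ + 5 = 1.19 − 6.2401 + 5 = -0.0501.
M₂ = 2.23 − 5.6098 + 5 = 1.6202.
L₁/L₂ = 10^(0.4(M₂ − M₁)) = 10^(0.4 × 1.6703) = 10^0.66812 = 4.6571.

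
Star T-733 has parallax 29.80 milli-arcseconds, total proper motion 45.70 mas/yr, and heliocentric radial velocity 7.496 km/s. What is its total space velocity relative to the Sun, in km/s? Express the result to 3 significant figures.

d = 1/p = 1/0.02980″ = 33.557 pc.
μ = 45.70 mas/yr = 0.04570 ″/yr.
v_t = 4.740 μ d = 4.740 × 0.04570 × 33.557 = 7.2691 km/s.
v = √(v_r² + v_t²) = √(7.496² + 7.2691²) = √109.03 = 10.442 km/s.

10.4 km/s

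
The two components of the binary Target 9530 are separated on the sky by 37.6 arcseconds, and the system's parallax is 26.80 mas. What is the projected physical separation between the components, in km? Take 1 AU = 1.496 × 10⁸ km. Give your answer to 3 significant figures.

d = 1/p = 1/0.02680″ = 37.313 pc.
At distance d (pc), an angle of θ arcsec spans θ·d AU: s = 37.6 × 37.313 = 1403 AU.
= 1403 × 1.496 × 10⁸ km = 2.0989 × 10^11 km.

2.10 × 10^11 km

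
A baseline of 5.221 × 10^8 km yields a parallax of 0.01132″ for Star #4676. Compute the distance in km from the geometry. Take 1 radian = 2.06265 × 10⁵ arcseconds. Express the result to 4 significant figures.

9.513 × 10^15 km

θ = 0.01132″ = 0.01132/206265 = 5.4881 × 10^-8 rad.
d = B/θ = (5.221 × 10^8) / (5.4881 × 10^-8) = 9.5133 × 10^15 km.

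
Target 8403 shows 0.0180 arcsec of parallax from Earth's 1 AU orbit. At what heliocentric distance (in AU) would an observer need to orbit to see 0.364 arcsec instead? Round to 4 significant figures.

20.22 AU

Parallax scales linearly with baseline: p ∝ B, so B = p_target / p_Earth × 1 AU.
B = 0.364 / 0.0180 = 20.222 AU.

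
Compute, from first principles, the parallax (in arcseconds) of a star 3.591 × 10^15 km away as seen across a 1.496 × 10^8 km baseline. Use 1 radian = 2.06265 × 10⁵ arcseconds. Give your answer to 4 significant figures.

0.008593 arcsec

θ ≈ B/d = (1.496 × 10^8) / (3.591 × 10^15) = 4.1660 × 10^-8 rad.
In arcseconds: 4.1660 × 10^-8 × 206265 = 0.008593″.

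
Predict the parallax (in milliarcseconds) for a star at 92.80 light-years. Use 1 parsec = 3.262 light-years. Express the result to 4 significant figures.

d = 92.80 ly ÷ 3.262 = 28.449 pc.
p = 1/d = 1/28.449 = 0.035151 arcsec.
= 0.035151 × 1000 = 35.151 mas.

35.15 mas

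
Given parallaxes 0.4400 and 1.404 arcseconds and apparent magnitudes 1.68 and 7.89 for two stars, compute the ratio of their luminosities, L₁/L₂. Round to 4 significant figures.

d₁ = 1/p₁ = 1/0.4400″ = 2.2727 pc; d₂ = 1/p₂ = 1/1.404″ = 0.71225 pc.
M₁ = m₁ − 5 log₁₀ d₁ + 5 = 1.68 − 1.7827 + 5 = 4.8973.
M₂ = 7.89 − (-0.7368) + 5 = 13.6268.
L₁/L₂ = 10^(0.4(M₂ − M₁)) = 10^(0.4 × 8.7295) = 10^3.49180 = 3103.1.

L₁/L₂ = 3103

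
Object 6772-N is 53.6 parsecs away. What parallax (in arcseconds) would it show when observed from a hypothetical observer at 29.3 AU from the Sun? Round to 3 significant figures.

p (arcsec) = B (AU) / d (pc).
p = 29.3 / 53.6 = 0.54664 arcsec.

0.547 arcsec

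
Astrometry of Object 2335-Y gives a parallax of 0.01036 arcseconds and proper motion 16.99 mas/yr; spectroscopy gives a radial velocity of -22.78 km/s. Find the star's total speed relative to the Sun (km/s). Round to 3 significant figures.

24.1 km/s

d = 1/p = 1/0.01036″ = 96.525 pc.
μ = 16.99 mas/yr = 0.01699 ″/yr.
v_t = 4.740 μ d = 4.740 × 0.01699 × 96.525 = 7.7734 km/s.
v = √(v_r² + v_t²) = √((-22.78)² + 7.7734²) = √579.354 = 24.07 km/s.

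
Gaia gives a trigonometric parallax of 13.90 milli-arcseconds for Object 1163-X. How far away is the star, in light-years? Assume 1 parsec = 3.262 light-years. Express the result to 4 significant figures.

234.7 light years

p = 13.90 milli-arcseconds = 0.01390 arcsec.
d = 1/p = 1/0.01390 = 71.942 pc.
In light-years: 71.942 × 3.262 = 234.67 ly.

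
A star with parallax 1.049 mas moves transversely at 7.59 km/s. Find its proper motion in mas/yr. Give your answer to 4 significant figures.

1.680 mas/yr

d = 1/p = 1/0.001049″ = 953.29 pc.
μ = v_t / (4.74 d) = 7.59 / (4.74 × 953.29) = 7.59 / 4518.6 = 0.0016797 ″/yr = 1.6797 mas/yr.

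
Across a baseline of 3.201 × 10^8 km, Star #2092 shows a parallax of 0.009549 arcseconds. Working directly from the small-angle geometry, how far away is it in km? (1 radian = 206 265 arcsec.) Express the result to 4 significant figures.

θ = 0.009549″ = 0.009549/206265 = 4.6295 × 10^-8 rad.
d = B/θ = (3.201 × 10^8) / (4.6295 × 10^-8) = 6.9144 × 10^15 km.

6.914 × 10^15 km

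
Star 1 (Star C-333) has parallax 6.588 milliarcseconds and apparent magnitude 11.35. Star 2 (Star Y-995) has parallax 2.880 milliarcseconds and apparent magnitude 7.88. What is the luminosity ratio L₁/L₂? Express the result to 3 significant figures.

d₁ = 1/p₁ = 1/0.006588″ = 151.79 pc; d₂ = 1/p₂ = 1/0.002880″ = 347.22 pc.
M₁ = m₁ − 5 log₁₀ d₁ + 5 = 11.35 − 10.9062 + 5 = 5.4438.
M₂ = 7.88 − 12.7030 + 5 = 0.1770.
L₁/L₂ = 10^(0.4(M₂ − M₁)) = 10^(0.4 × (-5.2668)) = 10^(-2.10672) = 0.0078213.

L₁/L₂ = 0.00782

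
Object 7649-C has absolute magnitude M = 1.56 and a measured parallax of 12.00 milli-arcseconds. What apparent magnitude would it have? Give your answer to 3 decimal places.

m = 6.164

d = 1/p = 1/0.01200″ = 83.333 pc.
m − M = 5 log₁₀ d − 5 = 5 log₁₀(83.333) − 5 = 9.6041 − 5 = 4.6041.
m = M + (m − M) = 1.56 + 4.6041 = 6.164.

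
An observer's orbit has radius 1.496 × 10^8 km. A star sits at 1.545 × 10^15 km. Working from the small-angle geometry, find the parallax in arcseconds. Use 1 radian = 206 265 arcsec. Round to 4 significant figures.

0.01997 arcsec

θ ≈ B/d = (1.496 × 10^8) / (1.545 × 10^15) = 9.6828 × 10^-8 rad.
In arcseconds: 9.6828 × 10^-8 × 206265 = 0.019972″.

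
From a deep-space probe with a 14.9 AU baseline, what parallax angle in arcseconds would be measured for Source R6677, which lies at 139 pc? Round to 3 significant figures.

0.107 arcsec

p (arcsec) = B (AU) / d (pc).
p = 14.9 / 139 = 0.10719 arcsec.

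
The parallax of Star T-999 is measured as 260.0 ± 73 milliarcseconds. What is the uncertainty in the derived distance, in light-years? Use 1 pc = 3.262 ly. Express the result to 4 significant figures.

d = 1/p, so σ_d = σ_p / p².
σ_d = 0.0730 / (0.2600)² = 0.0730 / 0.0676 = 1.0799 pc = 1.0799 × 3.262 ly = 3.5226 ly.

3.523 ly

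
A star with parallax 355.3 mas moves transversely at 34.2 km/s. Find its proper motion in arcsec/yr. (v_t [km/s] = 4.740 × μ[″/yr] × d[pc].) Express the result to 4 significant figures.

d = 1/p = 1/0.3553″ = 2.8145 pc.
μ = v_t / (4.74 d) = 34.2 / (4.74 × 2.8145) = 34.2 / 13.341 = 2.5635 ″/yr.

2.564 arcsec/yr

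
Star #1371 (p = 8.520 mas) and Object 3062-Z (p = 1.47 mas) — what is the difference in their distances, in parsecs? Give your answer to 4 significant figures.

d_A = 1/0.008520″ = 117.37 pc; d_B = 1/0.001470″ = 680.27 pc.
|d_B − d_A| = |680.27 − 117.37| = 562.9 pc.

562.9 pc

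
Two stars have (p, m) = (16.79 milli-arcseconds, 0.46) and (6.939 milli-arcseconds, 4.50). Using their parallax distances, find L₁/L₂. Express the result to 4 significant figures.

d₁ = 1/p₁ = 1/0.01679″ = 59.559 pc; d₂ = 1/p₂ = 1/0.006939″ = 144.11 pc.
M₁ = m₁ − 5 log₁₀ d₁ + 5 = 0.46 − 8.8747 + 5 = -3.4147.
M₂ = 4.50 − 10.7935 + 5 = -1.2935.
L₁/L₂ = 10^(0.4(M₂ − M₁)) = 10^(0.4 × 2.1212) = 10^0.84848 = 7.0547.

L₁/L₂ = 7.055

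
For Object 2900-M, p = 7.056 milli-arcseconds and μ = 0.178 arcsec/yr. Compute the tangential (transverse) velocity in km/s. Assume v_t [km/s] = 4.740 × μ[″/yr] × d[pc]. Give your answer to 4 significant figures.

d = 1/p = 1/0.007056″ = 141.72 pc.
v_t = 4.74 × μ × d = 4.74 × 0.178 × 141.72 = 119.57 km/s.

119.6 km/s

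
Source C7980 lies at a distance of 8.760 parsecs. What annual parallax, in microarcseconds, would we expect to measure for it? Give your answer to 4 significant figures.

p = 1/d = 1/8.76 = 0.11416 arcsec.
= 0.11416 × 10⁶ = 1.1416 × 10^5 μas.

114200 μas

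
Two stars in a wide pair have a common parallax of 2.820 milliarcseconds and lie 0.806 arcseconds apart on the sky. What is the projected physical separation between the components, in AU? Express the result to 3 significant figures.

286 AU

d = 1/p = 1/0.002820″ = 354.61 pc.
At distance d (pc), an angle of θ arcsec spans θ·d AU: s = 0.806 × 354.61 = 285.82 AU.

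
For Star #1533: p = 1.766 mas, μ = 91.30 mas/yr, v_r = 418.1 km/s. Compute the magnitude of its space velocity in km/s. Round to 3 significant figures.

d = 1/p = 1/0.001766″ = 566.25 pc.
μ = 91.30 mas/yr = 0.09130 ″/yr.
v_t = 4.740 μ d = 4.740 × 0.09130 × 566.25 = 245.05 km/s.
v = √(v_r² + v_t²) = √(418.1² + 245.05²) = √234857 = 484.62 km/s.

485 km/s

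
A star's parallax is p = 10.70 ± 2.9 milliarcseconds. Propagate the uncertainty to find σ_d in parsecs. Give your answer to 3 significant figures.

d = 1/p, so σ_d = σ_p / p².
σ_d = 0.00290 / (0.01070)² = 0.00290 / 0.00011449 = 25.33 pc.

25.3 pc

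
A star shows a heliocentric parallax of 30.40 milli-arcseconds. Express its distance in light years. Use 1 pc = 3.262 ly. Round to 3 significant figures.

p = 30.40 milli-arcseconds = 0.03040 arcsec.
d = 1/p = 1/0.03040 = 32.895 pc.
In light-years: 32.895 × 3.262 = 107.3 ly.

107 light years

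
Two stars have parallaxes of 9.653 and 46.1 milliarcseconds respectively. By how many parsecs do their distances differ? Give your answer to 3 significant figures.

81.9 pc

d_A = 1/0.009653″ = 103.59 pc; d_B = 1/0.04610″ = 21.692 pc.
|d_B − d_A| = |21.692 − 103.59| = 81.898 pc.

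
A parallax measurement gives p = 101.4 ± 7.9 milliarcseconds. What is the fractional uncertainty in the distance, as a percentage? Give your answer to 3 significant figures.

For d = 1/p, |σ_d/d| = |σ_p/p|.
σ_p/p = 7.9 / 101.4 = 0.077909 = 7.7909%.

7.79%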